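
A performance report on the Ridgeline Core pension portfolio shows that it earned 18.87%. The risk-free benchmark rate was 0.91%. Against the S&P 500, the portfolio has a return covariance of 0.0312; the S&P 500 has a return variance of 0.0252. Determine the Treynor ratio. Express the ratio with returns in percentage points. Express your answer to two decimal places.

β = Cov / Var = 0.0312 / 0.0252 = 1.2381
Treynor = (Rp − Rf) / β = (18.87% − 0.91%) / 1.2381 = 17.96 / 1.2381 = 14.5061

14.51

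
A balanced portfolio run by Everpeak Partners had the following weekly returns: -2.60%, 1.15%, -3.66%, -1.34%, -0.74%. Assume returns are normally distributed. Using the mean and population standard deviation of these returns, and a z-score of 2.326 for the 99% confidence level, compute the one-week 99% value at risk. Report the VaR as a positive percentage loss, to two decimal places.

5.26

r̄ = (-2.6 + 1.15 − 3.66 − 1.34 − 0.74) / 5 = -7.190 / 5 = -1.4380%
Σ(r − r̄)² = (-2.6 − (-1.4380))² + (1.15 − (-1.4380))² + … = 13.4821
population σ = √(13.4821 / 5) = √2.6964 = 1.6421%
VaR = −(r̄ − z·σ) = −(-1.4380 − 2.326 × 1.6421) = −(-5.2575) = 5.2575%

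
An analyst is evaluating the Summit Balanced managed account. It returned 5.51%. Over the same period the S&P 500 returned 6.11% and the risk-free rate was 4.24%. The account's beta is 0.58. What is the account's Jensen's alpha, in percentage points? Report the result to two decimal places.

0.19

CAPM expected return = Rf + β(Rm − Rf) = 4.24% + 0.58 × (6.11% − 4.24%) = 4.24 + 0.58 × 1.87 = 5.3246%
Jensen's α = Rp − E[R] = 5.51% − 5.3246% = 0.1854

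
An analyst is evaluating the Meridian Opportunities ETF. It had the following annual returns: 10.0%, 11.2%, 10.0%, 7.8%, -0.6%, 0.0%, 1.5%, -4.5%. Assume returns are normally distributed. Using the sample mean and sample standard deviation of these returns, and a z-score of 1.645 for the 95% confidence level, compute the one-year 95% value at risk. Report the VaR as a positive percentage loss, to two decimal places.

Mean return r̄ = 35.40 / 8 = 4.4250%
Sample std dev = √[252.4950 / 7] = 6.0059%
VaR = −(r̄ − z·σ) = −(4.4250 − 1.645 × 6.0059) = −(-5.4547) = 5.4547%

5.45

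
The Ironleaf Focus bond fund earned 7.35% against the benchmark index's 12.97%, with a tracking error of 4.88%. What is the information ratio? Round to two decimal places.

-1.15

IR = (Rp − Rb) / TE = (7.35% − 12.97%) / 4.88% = -5.62% / 4.88% = -1.1516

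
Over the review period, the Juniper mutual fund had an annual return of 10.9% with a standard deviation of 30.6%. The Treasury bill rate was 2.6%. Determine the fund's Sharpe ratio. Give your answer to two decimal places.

0.27

Sharpe = (Rp − Rf) / σp = (10.9% − 2.6%) / 30.6% = 8.30% / 30.6% = 0.2712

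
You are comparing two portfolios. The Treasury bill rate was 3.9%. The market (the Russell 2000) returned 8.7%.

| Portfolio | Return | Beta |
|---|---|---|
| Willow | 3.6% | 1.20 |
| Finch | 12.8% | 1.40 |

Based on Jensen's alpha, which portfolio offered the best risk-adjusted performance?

Finch

Willow: α = 3.6% − [3.9% + 1.20 × (8.7% − 3.9%)] = -6.060
Finch: α = 12.8% − [3.9% + 1.40 × (8.7% − 3.9%)] = 2.180
Highest: Finch (2.180).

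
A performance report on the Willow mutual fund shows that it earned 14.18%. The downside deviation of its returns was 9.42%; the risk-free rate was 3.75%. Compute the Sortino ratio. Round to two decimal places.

1.11

Sortino = (Rp − Rf) / σd = (14.18% − 3.75%) / 9.42% = 10.43% / 9.42% = 1.1072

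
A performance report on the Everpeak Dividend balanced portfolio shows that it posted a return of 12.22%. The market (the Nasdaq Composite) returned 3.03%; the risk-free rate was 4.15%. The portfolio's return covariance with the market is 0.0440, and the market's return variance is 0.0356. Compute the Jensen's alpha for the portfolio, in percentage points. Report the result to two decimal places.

9.45

β = Cov / Var = 0.0440 / 0.0356 = 1.2360
E[R] = Rf + β(Rm − Rf) = 4.15% + 1.2360 × (3.03% − 4.15%) = 2.7657%
α = Rp − E[R] = 12.22% − 2.7657% = 9.4543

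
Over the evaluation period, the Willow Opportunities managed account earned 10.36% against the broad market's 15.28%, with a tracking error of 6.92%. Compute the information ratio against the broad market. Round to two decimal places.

-0.71

IR = (Rp − Rb) / TE = (10.36% − 15.28%) / 6.92% = -4.92% / 6.92% = -0.7110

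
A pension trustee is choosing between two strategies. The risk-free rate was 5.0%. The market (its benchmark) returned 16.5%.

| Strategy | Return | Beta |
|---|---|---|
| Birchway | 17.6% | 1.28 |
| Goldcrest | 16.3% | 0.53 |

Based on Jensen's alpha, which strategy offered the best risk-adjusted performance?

Birchway: α = 17.6% − [5.0% + 1.28 × (16.5% − 5.0%)] = -2.120
Goldcrest: α = 16.3% − [5.0% + 0.53 × (16.5% − 5.0%)] = 5.205
Highest: Goldcrest (5.205).

Goldcrest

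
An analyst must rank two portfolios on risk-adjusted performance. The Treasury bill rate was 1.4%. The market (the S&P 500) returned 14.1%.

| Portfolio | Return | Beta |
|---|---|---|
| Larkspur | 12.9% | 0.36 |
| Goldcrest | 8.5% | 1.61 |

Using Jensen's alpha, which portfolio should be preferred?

Larkspur: α = 12.9% − [1.4% + 0.36 × (14.1% − 1.4%)] = 6.928
Goldcrest: α = 8.5% − [1.4% + 1.61 × (14.1% − 1.4%)] = -13.347
Highest: Larkspur (6.928).

Larkspur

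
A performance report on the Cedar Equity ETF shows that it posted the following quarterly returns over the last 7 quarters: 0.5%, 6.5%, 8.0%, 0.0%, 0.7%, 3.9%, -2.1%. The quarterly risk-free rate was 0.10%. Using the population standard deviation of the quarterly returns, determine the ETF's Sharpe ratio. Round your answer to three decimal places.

r̄ = (0.5 + 6.5 + 8 + 0 + 0.7 + 3.9 − 2.1) / 7 = 2.5000%
Σ(r − r̄)² = (0.5 − 2.5000)² + (6.5 − 2.5000)² + (8 − 2.5000)² + … = 82.8600
population σ = √(82.8600 / 7) = √11.8371 = 3.4405%
Sharpe = (r̄ − rf) / σ = (2.5000 − 0.1) / 3.4405 = 2.4000 / 3.4405 = 0.6976

0.698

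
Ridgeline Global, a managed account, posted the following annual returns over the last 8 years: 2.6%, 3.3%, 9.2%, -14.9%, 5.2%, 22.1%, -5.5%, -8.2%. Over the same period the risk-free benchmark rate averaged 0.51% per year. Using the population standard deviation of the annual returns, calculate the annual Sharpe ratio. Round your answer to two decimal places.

Mean return μ = 13.80 / 8 = 1.7250%
Population σ = √[Σ(r − μ)² / 8] = √[913.4350 / 8] = √114.1794 = 10.6855%
Sharpe = (μ − rf) / σ = (1.7250 − 0.51) / 10.6855 = 1.2150 / 10.6855 = 0.1137

0.11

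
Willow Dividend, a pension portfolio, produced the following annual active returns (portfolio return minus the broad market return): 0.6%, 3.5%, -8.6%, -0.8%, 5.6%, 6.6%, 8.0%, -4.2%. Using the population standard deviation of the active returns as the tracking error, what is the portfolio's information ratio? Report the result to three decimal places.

μ = (0.6 + 3.5 − 8.6 − 0.8 + 5.6 + 6.6 + 8 − 4.2) / 8 = 10.70 / 8 = 1.3375%
Population σ = √[Σ(r − μ)² / 8] = √[229.4588 / 8] = √28.6824 = 5.3556%
IR = μ / tracking error = 1.3375 / 5.3556 = 0.2497

0.250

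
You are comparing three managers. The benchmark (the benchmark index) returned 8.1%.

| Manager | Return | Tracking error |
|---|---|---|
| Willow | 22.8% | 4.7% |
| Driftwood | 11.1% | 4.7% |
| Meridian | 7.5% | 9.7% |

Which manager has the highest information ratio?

Willow

Willow: IR = (22.8% − 8.1%) / 4.7% = 3.128
Driftwood: IR = (11.1% − 8.1%) / 4.7% = 0.638
Meridian: IR = (7.5% − 8.1%) / 9.7% = -0.062
Highest: Willow (3.128).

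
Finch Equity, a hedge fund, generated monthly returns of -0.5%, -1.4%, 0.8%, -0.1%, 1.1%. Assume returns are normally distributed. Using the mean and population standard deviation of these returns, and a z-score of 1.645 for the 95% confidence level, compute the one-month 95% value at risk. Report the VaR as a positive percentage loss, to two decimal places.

Mean return μ = -0.10 / 5 = -0.0200%
Σ(r − μ)² = 4.0680; population σ = √(4.0680/5) = 0.9020%
VaR = −(μ − z·σ) = −(-0.0200 − 1.645 × 0.9020) = −(-1.5038) = 1.5038%

1.50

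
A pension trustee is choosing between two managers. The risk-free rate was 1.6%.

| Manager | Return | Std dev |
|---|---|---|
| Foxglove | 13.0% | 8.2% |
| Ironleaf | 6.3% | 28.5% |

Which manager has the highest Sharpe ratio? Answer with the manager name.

Foxglove: Sharpe ratio = (13.0% − 1.6%) / 8.2% = 1.390
Ironleaf: Sharpe ratio = (6.3% − 1.6%) / 28.5% = 0.165
Highest: Foxglove (1.390).

Foxglove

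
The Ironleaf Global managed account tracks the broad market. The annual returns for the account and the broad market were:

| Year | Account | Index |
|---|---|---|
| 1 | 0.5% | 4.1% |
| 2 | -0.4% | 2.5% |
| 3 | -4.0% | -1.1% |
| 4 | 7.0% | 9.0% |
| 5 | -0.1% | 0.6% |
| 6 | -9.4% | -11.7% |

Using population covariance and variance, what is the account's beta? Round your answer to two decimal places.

0.76

r̄p = -1.0667%,  r̄m = 0.5667%
Cov = Σ(rp − r̄p)(rm − r̄m) / 6 = 30.3328
Var(rm) = Σ(rm − r̄m)² / 6 = 40.0989
β = Cov / Var = 30.3328 / 40.0989 = 0.7564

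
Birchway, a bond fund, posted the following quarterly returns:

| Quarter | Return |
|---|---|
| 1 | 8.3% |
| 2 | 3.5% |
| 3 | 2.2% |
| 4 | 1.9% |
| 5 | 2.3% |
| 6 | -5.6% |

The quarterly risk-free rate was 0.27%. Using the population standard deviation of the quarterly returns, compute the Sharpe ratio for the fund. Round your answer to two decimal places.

0.45

Mean return r̄ = 12.60 / 6 = 2.1000%
Population σ = √[Σ(r − r̄)² / 6] = √[99.7800 / 6] = √16.6300 = 4.0780%
Sharpe = (r̄ − rf) / σ = (2.1000 − 0.27) / 4.0780 = 1.8300 / 4.0780 = 0.4487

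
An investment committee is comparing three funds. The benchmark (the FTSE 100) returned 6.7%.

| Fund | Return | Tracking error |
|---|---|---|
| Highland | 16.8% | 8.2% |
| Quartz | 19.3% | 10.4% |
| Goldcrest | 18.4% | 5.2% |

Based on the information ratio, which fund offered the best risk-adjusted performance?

Goldcrest

Highland: IR = (16.8% − 6.7%) / 8.2% = 1.232
Quartz: IR = (19.3% − 6.7%) / 10.4% = 1.212
Goldcrest: IR = (18.4% − 6.7%) / 5.2% = 2.250
Highest: Goldcrest (2.250).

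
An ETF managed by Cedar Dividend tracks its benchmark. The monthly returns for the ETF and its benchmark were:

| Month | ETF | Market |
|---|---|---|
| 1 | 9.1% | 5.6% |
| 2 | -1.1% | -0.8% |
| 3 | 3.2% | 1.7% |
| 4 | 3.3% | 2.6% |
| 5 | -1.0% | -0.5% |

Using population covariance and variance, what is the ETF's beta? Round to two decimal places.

r̄p = 2.7000%,  r̄m = 1.7200%
Cov = Σ(rp − r̄p)(rm − r̄m) / 5 = 8.6280
Var(rm) = Σ(rm − r̄m)² / 5 = 5.4216
β = Cov / Var = 8.6280 / 5.4216 = 1.5914

1.59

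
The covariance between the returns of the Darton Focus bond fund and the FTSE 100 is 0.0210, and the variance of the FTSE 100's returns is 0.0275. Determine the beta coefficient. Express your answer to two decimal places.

0.76

β = Cov(Rp, Rm) / Var(Rm) = 0.0210 / 0.0275 = 0.7636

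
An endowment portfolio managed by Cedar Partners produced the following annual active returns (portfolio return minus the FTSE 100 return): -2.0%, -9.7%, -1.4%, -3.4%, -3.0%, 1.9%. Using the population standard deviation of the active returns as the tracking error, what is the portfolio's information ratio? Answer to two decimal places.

-0.84

μ = (-2 − 9.7 − 1.4 − 3.4 − 3 + 1.9) / 6 = -2.9333%
Population σ = √[Σ(r − μ)² / 6] = √[72.5933 / 6] = √12.0989 = 3.4783%
IR = μ / tracking error = -2.9333 / 3.4783 = -0.8433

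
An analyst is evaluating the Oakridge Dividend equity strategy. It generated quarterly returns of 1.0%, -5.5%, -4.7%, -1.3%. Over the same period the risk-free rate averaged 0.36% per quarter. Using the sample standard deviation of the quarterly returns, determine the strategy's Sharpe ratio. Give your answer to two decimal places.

-0.99

r̄ = (1 − 5.5 − 4.7 − 1.3) / 4 = -10.50 / 4 = -2.6250%
Σ(r − r̄)² = (1 − (-2.6250))² + (-5.5 − (-2.6250))² + … = 27.4675
sample σ = √(27.4675 / 3) = √9.1558 = 3.0259%
Sharpe = (r̄ − rf) / σ = (-2.6250 − 0.36) / 3.0259 = -2.9850 / 3.0259 = -0.9865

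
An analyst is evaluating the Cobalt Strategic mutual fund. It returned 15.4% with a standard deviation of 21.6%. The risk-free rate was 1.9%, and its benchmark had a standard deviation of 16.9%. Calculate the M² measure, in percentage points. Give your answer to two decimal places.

12.46

Sharpe = (Rp − Rf) / σp = (15.4% − 1.9%) / 21.6% = 0.6250
M² = Rf + Sharpe × σm = 1.9% + 0.6250 × 16.9% = 12.4625%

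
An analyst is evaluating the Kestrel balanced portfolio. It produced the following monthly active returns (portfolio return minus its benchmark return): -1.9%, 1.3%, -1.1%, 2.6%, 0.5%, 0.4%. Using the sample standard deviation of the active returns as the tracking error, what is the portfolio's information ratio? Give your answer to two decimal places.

Mean return r̄ = 1.80 / 6 = 0.3000%
Sample std dev = √[13.1400 / 5] = 1.6211%
IR = r̄ / tracking error = 0.3000 / 1.6211 = 0.1851

0.19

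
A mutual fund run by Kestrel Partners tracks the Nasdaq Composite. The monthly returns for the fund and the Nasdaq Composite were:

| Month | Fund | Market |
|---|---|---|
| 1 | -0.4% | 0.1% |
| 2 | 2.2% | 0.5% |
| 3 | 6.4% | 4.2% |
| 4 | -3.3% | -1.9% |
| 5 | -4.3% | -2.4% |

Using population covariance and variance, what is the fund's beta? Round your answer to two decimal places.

1.63

r̄p = 0.1200%,  r̄m = 0.1000%
Cov = Σ(rp − r̄p)(rm − r̄m) / 5 = 8.8940
Var(rm) = Σ(rm − r̄m)² / 5 = 5.4440
β = Cov / Var = 8.8940 / 5.4440 = 1.6337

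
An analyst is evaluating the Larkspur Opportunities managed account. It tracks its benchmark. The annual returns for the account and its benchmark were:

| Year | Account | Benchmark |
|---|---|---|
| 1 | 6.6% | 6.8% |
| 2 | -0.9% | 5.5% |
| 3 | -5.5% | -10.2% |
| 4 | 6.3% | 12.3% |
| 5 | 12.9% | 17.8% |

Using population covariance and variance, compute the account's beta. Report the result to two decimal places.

r̄p = 3.8800%,  r̄m = 6.4400%
Cov = Σ(rp − r̄p)(rm − r̄m) / 5 = 55.6408
Var(rm) = Σ(rm − r̄m)² / 5 = 88.2584
β = Cov / Var = 55.6408 / 88.2584 = 0.6304

0.63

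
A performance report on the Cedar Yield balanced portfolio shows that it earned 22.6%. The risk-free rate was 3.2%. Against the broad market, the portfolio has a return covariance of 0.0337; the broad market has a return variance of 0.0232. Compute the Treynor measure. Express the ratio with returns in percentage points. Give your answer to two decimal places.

13.36

β = Cov / Var = 0.0337 / 0.0232 = 1.4526
Treynor = (Rp − Rf) / β = (22.6% − 3.2%) / 1.4526 = 19.40 / 1.4526 = 13.3554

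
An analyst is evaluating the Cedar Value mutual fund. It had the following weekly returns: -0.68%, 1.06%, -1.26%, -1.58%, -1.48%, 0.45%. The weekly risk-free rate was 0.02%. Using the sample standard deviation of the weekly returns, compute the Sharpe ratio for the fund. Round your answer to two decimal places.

-0.55

Mean return μ = -3.490 / 6 = -0.5817%
Sample std dev = √[6.0329 / 5] = 1.0984%
Sharpe = (μ − rf) / σ = (-0.5817 − 0.02) / 1.0984 = -0.6017 / 1.0984 = -0.5478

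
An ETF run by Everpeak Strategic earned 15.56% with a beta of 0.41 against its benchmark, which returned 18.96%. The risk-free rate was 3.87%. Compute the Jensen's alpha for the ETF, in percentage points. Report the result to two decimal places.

5.50

CAPM expected return = Rf + β(Rm − Rf) = 3.87% + 0.41 × (18.96% − 3.87%) = 3.87 + 0.41 × 15.09 = 10.0569%
Jensen's α = Rp − E[R] = 15.56% − 10.0569% = 5.5031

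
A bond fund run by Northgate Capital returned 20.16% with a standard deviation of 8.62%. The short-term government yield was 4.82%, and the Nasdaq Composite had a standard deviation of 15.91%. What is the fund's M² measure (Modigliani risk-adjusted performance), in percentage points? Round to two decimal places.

33.13

Sharpe = (Rp − Rf) / σp = (20.16% − 4.82%) / 8.62% = 1.7796
M² = Rf + Sharpe × σm = 4.82% + 1.7796 × 15.91% = 33.1334%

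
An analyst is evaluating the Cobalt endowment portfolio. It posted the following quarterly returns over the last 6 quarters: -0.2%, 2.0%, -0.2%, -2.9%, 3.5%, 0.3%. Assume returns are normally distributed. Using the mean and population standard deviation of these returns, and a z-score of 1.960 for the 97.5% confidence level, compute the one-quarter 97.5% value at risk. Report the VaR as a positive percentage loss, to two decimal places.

Mean return r̄ = 2.50 / 6 = 0.4167%
Σ(r − r̄)² = (-0.2 − 0.4167)² + (2 − 0.4167)² + … = 23.7883
σ = √[23.7883 / 6] = 1.9912%
VaR = −(r̄ − z·σ) = −(0.4167 − 1.960 × 1.9912) = −(-3.4861) = 3.4861%

3.49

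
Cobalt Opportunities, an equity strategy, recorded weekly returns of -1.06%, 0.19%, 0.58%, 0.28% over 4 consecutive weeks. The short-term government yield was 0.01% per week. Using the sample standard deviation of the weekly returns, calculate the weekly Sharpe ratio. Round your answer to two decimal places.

r̄ = (-1.06 + 0.19 + 0.58 + 0.28) / 4 = -0.010 / 4 = -0.0025%
Sample σ = √[Σ(r − r̄)² / 3] = √[1.5745 / 3] = √0.5248 = 0.7244%
Sharpe = (r̄ − rf) / σ = (-0.0025 − 0.01) / 0.7244 = -0.0125 / 0.7244 = -0.0173

-0.02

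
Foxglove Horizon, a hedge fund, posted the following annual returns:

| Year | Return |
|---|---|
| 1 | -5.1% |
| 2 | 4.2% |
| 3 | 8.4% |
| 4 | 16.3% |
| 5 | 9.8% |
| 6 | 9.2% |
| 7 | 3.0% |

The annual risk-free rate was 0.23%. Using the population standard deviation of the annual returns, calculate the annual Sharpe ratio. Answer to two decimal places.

1.02

r̄ = (-5.1 + 4.2 + 8.4 + 16.3 + 9.8 + 9.2 + 3) / 7 = 6.5429%
Σ(r − r̄)² = (-5.1 − 6.5429)² + (4.2 − 6.5429)² + … = 269.9171
σ = √[269.9171 / 7] = 6.2096%
Sharpe = (r̄ − rf) / σ = (6.5429 − 0.23) / 6.2096 = 6.3129 / 6.2096 = 1.0166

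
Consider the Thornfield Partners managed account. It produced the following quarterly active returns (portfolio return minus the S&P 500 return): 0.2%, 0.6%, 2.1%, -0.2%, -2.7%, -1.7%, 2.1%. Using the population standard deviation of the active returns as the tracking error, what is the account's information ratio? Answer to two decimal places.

0.03

r̄ = (0.2 + 0.6 + 2.1 − 0.2 − 2.7 − 1.7 + 2.1) / 7 = 0.40 / 7 = 0.0571%
Σ(r − r̄)² = 19.4171; population σ = √(19.4171/7) = 1.6655%
IR = r̄ / tracking error = 0.0571 / 1.6655 = 0.0343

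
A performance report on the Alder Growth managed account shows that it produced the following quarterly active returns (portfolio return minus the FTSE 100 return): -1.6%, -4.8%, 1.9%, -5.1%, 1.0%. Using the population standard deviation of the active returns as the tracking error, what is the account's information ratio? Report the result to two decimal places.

-0.60

Mean return r̄ = -8.60 / 5 = -1.7200%
Population std dev = √[41.4280 / 5] = 2.8785%
IR = r̄ / tracking error = -1.7200 / 2.8785 = -0.5975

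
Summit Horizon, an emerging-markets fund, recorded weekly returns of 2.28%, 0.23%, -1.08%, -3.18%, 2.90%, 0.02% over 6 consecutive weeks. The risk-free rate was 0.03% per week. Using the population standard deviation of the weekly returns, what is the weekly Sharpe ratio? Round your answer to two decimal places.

0.08

r̄ = (2.28 + 0.23 − 1.08 − 3.18 + 2.9 + 0.02) / 6 = 1.170 / 6 = 0.1950%
Σ(r − r̄)² = (2.28 − 0.1950)² + (0.23 − 0.1950)² + … = 24.7124
σ = √[24.7124 / 6] = 2.0295%
Sharpe = (r̄ − rf) / σ = (0.1950 − 0.03) / 2.0295 = 0.1650 / 2.0295 = 0.0813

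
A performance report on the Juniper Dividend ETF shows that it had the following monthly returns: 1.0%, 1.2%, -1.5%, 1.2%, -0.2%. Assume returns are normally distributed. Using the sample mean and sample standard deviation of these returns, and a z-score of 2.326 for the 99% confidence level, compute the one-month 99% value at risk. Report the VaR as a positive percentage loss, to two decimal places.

2.41

Mean return μ = 1.70 / 5 = 0.3400%
Σ(r − μ)² = 5.5920; sample σ = √(5.5920/4) = 1.1824%
VaR = −(μ − z·σ) = −(0.3400 − 2.326 × 1.1824) = −(-2.4103) = 2.4103%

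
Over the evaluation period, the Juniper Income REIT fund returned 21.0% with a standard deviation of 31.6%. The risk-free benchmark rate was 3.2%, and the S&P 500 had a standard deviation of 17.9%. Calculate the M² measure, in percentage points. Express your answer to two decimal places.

Sharpe = (Rp − Rf) / σp = (21.0% − 3.2%) / 31.6% = 0.5633
M² = Rf + Sharpe × σm = 3.2% + 0.5633 × 17.9% = 13.2831%

13.28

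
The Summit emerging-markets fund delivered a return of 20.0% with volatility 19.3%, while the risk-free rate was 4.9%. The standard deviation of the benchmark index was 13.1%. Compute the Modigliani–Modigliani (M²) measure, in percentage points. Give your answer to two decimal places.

15.15

Sharpe = (Rp − Rf) / σp = (20.0% − 4.9%) / 19.3% = 0.7824
M² = Rf + Sharpe × σm = 4.9% + 0.7824 × 13.1% = 15.1494%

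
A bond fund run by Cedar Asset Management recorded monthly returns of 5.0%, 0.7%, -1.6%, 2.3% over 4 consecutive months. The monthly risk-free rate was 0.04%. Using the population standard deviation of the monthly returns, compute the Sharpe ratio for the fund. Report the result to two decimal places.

Mean return μ = 6.40 / 4 = 1.6000%
Σ(r − μ)² = (5 − 1.6000)² + (0.7 − 1.6000)² + (-1.6 − 1.6000)² + … = 23.1000
σ = √[23.1000 / 4] = 2.4031%
Sharpe = (μ − rf) / σ = (1.6000 − 0.04) / 2.4031 = 1.5600 / 2.4031 = 0.6492

0.65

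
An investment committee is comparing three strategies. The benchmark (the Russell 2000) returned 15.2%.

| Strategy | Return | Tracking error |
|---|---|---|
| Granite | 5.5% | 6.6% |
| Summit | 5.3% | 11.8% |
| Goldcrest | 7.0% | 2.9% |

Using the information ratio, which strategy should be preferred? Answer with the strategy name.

Granite: IR = (5.5% − 15.2%) / 6.6% = -1.470
Summit: IR = (5.3% − 15.2%) / 11.8% = -0.839
Goldcrest: IR = (7.0% − 15.2%) / 2.9% = -2.828
Highest: Summit (-0.839).

Summit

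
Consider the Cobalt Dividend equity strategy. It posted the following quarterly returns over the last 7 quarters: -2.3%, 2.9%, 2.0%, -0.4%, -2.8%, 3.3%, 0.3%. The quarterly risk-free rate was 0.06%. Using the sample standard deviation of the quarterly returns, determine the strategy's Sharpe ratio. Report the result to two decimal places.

Mean return r̄ = 3.00 / 7 = 0.4286%
Sample σ = √[Σ(r − r̄)² / 6] = √[35.3943 / 6] = √5.8991 = 2.4288%
Sharpe = (r̄ − rf) / σ = (0.4286 − 0.06) / 2.4288 = 0.3686 / 2.4288 = 0.1518

0.15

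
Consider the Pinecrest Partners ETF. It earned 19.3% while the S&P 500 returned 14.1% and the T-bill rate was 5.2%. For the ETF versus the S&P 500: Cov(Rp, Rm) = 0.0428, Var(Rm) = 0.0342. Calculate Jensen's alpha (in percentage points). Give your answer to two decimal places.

β = Cov / Var = 0.0428 / 0.0342 = 1.2515
E[R] = Rf + β(Rm − Rf) = 5.2% + 1.2515 × (14.1% − 5.2%) = 16.3384%
α = Rp − E[R] = 19.3% − 16.3384% = 2.9616

2.96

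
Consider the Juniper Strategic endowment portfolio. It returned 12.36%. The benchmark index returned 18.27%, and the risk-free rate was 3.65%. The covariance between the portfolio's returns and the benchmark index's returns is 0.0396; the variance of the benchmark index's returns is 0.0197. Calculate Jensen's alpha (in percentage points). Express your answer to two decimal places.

-20.68

β = Cov / Var = 0.0396 / 0.0197 = 2.0102
E[R] = Rf + β(Rm − Rf) = 3.65% + 2.0102 × (18.27% − 3.65%) = 33.0391%
α = Rp − E[R] = 12.36% − 33.0391% = -20.6791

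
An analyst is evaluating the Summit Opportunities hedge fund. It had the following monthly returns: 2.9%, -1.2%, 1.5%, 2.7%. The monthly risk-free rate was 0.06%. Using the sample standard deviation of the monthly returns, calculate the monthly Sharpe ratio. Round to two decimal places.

0.75

r̄ = (2.9 − 1.2 + 1.5 + 2.7) / 4 = 1.4750%
Sample σ = √[Σ(r − r̄)² / 3] = √[10.6875 / 3] = √3.5625 = 1.8875%
Sharpe = (r̄ − rf) / σ = (1.4750 − 0.06) / 1.8875 = 1.4150 / 1.8875 = 0.7497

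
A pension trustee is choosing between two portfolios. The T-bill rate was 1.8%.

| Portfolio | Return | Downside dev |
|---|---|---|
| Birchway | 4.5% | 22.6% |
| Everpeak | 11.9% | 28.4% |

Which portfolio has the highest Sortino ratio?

Birchway: Sortino ratio = (4.5% − 1.8%) / 22.6% = 0.119
Everpeak: Sortino ratio = (11.9% − 1.8%) / 28.4% = 0.356
Highest: Everpeak (0.356).

Everpeak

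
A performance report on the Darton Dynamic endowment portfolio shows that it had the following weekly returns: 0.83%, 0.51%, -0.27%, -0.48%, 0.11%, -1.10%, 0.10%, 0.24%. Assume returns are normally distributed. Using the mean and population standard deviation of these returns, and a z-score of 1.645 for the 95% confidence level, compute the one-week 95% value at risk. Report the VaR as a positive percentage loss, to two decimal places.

0.93

μ = (0.83 + 0.51 − 0.27 − 0.48 + 0.11 − 1.1 + 0.1 + 0.24) / 8 = -0.0075%
Σ(r − μ)² = (0.83 − (-0.0075))² + (0.51 − (-0.0075))² + … = 2.5416
σ = √[2.5416 / 8] = 0.5636%
VaR = −(μ − z·σ) = −(-0.0075 − 1.645 × 0.5636) = −(-0.9346) = 0.9346%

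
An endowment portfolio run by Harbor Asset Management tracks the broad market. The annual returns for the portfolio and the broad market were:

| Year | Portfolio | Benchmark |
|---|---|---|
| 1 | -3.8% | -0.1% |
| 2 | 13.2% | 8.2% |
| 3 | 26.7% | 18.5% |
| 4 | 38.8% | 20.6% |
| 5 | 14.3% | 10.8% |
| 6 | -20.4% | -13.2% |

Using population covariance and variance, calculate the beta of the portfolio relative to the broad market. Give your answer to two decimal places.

r̄p = 11.4667%,  r̄m = 7.4667%
Cov = Σ(rp − r̄p)(rm − r̄m) / 6 = 218.6439
Var(rm) = Σ(rm − r̄m)² / 6 = 131.7056
β = Cov / Var = 218.6439 / 131.7056 = 1.6601

1.66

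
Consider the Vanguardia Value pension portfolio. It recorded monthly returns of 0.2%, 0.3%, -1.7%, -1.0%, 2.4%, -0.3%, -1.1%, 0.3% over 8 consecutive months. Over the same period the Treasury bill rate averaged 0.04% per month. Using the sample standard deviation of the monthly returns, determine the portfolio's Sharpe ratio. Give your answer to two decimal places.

-0.12

r̄ = (0.2 + 0.3 − 1.7 − 1 + 2.4 − 0.3 − 1.1 + 0.3) / 8 = -0.90 / 8 = -0.1125%
Sample std dev = √[11.0688 / 7] = 1.2575%
Sharpe = (r̄ − rf) / σ = (-0.1125 − 0.04) / 1.2575 = -0.1525 / 1.2575 = -0.1213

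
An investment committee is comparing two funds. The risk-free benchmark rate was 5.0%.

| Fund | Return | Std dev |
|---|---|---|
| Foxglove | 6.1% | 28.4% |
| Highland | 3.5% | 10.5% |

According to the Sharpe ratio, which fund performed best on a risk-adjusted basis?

Foxglove: Sharpe ratio = (6.1% − 5.0%) / 28.4% = 0.039
Highland: Sharpe ratio = (3.5% − 5.0%) / 10.5% = -0.143
Highest: Foxglove (0.039).

Foxglove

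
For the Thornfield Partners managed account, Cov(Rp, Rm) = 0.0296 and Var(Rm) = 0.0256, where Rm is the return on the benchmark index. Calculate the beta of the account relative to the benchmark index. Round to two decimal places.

1.16

β = Cov(Rp, Rm) / Var(Rm) = 0.0296 / 0.0256 = 1.1563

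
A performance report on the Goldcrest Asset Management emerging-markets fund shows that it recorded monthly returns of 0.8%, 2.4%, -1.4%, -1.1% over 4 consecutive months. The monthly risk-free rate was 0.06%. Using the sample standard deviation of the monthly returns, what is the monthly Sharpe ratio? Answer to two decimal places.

r̄ = (0.8 + 2.4 − 1.4 − 1.1) / 4 = 0.1750%
Σ(r − r̄)² = (0.8 − 0.1750)² + (2.4 − 0.1750)² + (-1.4 − 0.1750)² + … = 9.4475
σ = √[9.4475 / 3] = 1.7746%
Sharpe = (r̄ − rf) / σ = (0.1750 − 0.06) / 1.7746 = 0.1150 / 1.7746 = 0.0648

0.06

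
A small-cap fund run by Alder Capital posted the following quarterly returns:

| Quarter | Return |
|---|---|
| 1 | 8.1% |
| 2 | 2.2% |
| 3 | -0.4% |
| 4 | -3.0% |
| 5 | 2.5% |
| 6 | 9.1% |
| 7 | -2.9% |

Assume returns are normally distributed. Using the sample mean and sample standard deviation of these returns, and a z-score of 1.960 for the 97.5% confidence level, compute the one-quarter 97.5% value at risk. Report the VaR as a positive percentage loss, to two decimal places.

7.32

r̄ = (8.1 + 2.2 − 0.4 − 3 + 2.5 + 9.1 − 2.9) / 7 = 2.2286%
Σ(r − r̄)² = 142.3143; sample σ = √(142.3143/6) = 4.8702%
VaR = −(r̄ − z·σ) = −(2.2286 − 1.960 × 4.8702) = −(-7.3170) = 7.3170%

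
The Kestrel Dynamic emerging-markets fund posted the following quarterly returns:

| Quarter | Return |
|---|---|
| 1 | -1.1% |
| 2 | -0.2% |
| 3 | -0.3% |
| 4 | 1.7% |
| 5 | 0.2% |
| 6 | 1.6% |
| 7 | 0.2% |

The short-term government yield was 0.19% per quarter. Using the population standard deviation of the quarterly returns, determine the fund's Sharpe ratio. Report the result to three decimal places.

0.117

r̄ = (-1.1 − 0.2 − 0.3 + 1.7 + 0.2 + 1.6 + 0.2) / 7 = 2.10 / 7 = 0.3000%
Σ(r − r̄)² = 6.2400; population σ = √(6.2400/7) = 0.9442%
Sharpe = (r̄ − rf) / σ = (0.3000 − 0.19) / 0.9442 = 0.1100 / 0.9442 = 0.1165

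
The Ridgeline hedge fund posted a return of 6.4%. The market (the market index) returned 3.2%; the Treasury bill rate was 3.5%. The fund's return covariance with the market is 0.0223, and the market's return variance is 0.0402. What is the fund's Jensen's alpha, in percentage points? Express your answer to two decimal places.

β = Cov / Var = 0.0223 / 0.0402 = 0.5547
E[R] = Rf + β(Rm − Rf) = 3.5% + 0.5547 × (3.2% − 3.5%) = 3.3336%
α = Rp − E[R] = 6.4% − 3.3336% = 3.0664

3.07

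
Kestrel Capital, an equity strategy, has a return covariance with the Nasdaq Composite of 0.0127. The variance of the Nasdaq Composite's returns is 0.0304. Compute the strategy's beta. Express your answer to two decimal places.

0.42

β = Cov(Rp, Rm) / Var(Rm) = 0.0127 / 0.0304 = 0.4178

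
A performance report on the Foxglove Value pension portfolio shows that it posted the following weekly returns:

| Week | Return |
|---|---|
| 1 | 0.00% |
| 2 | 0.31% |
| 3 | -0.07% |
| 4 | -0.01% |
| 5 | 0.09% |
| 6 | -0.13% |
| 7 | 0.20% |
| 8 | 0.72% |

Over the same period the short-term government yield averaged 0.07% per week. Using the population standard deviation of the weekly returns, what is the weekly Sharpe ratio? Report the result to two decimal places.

0.27

Mean return r̄ = 1.110 / 8 = 0.1388%
Population std dev = √[0.5305 / 8] = 0.2575%
Sharpe = (r̄ − rf) / σ = (0.1388 − 0.07) / 0.2575 = 0.0688 / 0.2575 = 0.2672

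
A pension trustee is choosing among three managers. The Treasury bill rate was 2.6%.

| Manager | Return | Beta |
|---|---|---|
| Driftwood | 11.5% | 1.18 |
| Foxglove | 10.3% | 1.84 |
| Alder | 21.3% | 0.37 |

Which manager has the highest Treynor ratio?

Alder

Driftwood: Treynor = (11.5% − 2.6%) / 1.18 = 7.542
Foxglove: Treynor = (10.3% − 2.6%) / 1.84 = 4.185
Alder: Treynor = (21.3% − 2.6%) / 0.37 = 50.541
Highest: Alder (50.541).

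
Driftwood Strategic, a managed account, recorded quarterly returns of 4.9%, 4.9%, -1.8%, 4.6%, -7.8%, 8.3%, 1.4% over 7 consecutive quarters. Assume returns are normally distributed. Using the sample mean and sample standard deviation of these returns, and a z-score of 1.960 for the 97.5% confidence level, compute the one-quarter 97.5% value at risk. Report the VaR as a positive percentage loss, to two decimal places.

Mean return μ = 14.50 / 7 = 2.0714%
Sample σ = √[Σ(r − μ)² / 6] = √[174.0743 / 6] = √29.0124 = 5.3863%
VaR = −(μ − z·σ) = −(2.0714 − 1.960 × 5.3863) = −(-8.4857) = 8.4857%

8.49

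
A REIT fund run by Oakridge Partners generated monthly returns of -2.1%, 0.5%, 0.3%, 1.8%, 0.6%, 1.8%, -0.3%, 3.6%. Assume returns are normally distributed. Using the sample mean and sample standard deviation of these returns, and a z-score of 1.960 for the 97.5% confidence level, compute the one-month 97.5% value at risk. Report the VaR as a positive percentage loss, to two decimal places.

2.52

μ = (-2.1 + 0.5 + 0.3 + 1.8 + 0.6 + 1.8 − 0.3 + 3.6) / 8 = 6.20 / 8 = 0.7750%
Sample σ = √[Σ(r − μ)² / 7] = √[19.8350 / 7] = √2.8336 = 1.6833%
VaR = −(μ − z·σ) = −(0.7750 − 1.960 × 1.6833) = −(-2.5243) = 2.5243%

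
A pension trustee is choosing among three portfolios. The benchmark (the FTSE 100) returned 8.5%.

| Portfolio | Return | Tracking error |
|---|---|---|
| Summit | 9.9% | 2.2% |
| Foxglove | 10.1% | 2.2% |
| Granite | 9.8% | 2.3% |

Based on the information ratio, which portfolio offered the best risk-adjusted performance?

Foxglove

Summit: IR = (9.9% − 8.5%) / 2.2% = 0.636
Foxglove: IR = (10.1% − 8.5%) / 2.2% = 0.727
Granite: IR = (9.8% − 8.5%) / 2.3% = 0.565
Highest: Foxglove (0.727).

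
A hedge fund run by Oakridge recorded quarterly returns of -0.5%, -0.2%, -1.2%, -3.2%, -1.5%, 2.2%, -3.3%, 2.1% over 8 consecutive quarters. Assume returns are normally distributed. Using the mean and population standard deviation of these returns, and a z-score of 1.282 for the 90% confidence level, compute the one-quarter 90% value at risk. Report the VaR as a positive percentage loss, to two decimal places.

Mean return r̄ = -5.60 / 8 = -0.7000%
Σ(r − r̄)² = (-0.5 − (-0.7000))² + (-0.2 − (-0.7000))² + … = 30.4400
σ = √[30.4400 / 8] = 1.9506%
VaR = −(r̄ − z·σ) = −(-0.7000 − 1.282 × 1.9506) = −(-3.2007) = 3.2007%

3.20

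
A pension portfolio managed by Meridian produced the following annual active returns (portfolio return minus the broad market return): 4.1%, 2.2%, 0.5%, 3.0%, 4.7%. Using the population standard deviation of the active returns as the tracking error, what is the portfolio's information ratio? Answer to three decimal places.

r̄ = (4.1 + 2.2 + 0.5 + 3 + 4.7) / 5 = 2.9000%
Population std dev = √[10.9400 / 5] = 1.4792%
IR = r̄ / tracking error = 2.9000 / 1.4792 = 1.9605

1.961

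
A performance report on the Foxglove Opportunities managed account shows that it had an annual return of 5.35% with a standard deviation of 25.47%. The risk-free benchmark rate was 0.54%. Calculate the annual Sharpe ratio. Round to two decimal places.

0.19

Sharpe = (Rp − Rf) / σp = (5.35% − 0.54%) / 25.47% = 4.81% / 25.47% = 0.1888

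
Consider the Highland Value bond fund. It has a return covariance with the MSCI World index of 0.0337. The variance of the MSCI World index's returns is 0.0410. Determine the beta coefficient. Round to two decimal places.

β = Cov(Rp, Rm) / Var(Rm) = 0.0337 / 0.0410 = 0.8220

0.82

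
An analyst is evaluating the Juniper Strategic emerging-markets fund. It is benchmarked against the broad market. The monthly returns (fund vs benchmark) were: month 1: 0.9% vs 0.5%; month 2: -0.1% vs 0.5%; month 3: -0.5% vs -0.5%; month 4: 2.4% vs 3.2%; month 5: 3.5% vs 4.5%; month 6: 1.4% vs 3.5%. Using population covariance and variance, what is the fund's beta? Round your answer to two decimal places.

r̄p = 1.2667%,  r̄m = 1.9500%
Cov = Σ(rp − r̄p)(rm − r̄m) / 6 = 2.3600
Var(rm) = Σ(rm − r̄m)² / 6 = 3.4458
β = Cov / Var = 2.3600 / 3.4458 = 0.6849

0.68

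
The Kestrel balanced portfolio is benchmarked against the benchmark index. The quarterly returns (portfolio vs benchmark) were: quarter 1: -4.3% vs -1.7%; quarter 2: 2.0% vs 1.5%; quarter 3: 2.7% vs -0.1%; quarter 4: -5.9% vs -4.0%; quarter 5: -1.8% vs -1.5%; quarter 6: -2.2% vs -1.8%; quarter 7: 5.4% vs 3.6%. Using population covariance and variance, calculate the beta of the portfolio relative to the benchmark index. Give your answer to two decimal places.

r̄p = -0.5857%,  r̄m = -0.5714%
Cov = Σ(rp − r̄p)(rm − r̄m) / 7 = 8.1996
Var(rm) = Σ(rm − r̄m)² / 7 = 5.3306
β = Cov / Var = 8.1996 / 5.3306 = 1.5382

1.54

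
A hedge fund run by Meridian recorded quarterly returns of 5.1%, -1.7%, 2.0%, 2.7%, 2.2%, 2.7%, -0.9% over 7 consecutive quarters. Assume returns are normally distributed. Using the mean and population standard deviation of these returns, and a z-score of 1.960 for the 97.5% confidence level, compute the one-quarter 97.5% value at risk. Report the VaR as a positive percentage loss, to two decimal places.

2.48

μ = (5.1 − 1.7 + 2 + 2.7 + 2.2 + 2.7 − 0.9) / 7 = 1.7286%
Population σ = √[Σ(r − μ)² / 7] = √[32.2143 / 7] = √4.6020 = 2.1452%
VaR = −(μ − z·σ) = −(1.7286 − 1.960 × 2.1452) = −(-2.4760) = 2.4760%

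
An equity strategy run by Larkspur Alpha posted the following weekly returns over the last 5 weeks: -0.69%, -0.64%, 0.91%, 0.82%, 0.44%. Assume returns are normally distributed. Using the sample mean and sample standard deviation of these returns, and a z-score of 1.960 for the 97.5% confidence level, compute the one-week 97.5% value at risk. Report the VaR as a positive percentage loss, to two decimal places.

1.36

r̄ = (-0.69 − 0.64 + 0.91 + 0.82 + 0.44) / 5 = 0.1680%
Sample σ = √[Σ(r − r̄)² / 4] = √[2.4387 / 4] = √0.6097 = 0.7808%
VaR = −(r̄ − z·σ) = −(0.1680 − 1.960 × 0.7808) = −(-1.3624) = 1.3624%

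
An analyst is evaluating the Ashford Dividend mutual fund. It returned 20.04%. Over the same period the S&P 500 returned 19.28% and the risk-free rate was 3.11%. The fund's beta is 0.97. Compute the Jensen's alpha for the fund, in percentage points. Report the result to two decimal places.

1.25

CAPM expected return = Rf + β(Rm − Rf) = 3.11% + 0.97 × (19.28% − 3.11%) = 3.11 + 0.97 × 16.17 = 18.7949%
Jensen's α = Rp − E[R] = 20.04% − 18.7949% = 1.2451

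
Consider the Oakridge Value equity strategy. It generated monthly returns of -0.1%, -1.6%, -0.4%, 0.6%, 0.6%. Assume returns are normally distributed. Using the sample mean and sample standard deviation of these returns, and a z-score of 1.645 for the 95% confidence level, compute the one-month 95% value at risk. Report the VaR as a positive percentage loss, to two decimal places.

1.67

μ = (-0.1 − 1.6 − 0.4 + 0.6 + 0.6) / 5 = -0.90 / 5 = -0.1800%
Σ(r − μ)² = (-0.1 − (-0.1800))² + (-1.6 − (-0.1800))² + … = 3.2880
sample σ = √(3.2880 / 4) = √0.8220 = 0.9066%
VaR = −(μ − z·σ) = −(-0.1800 − 1.645 × 0.9066) = −(-1.6714) = 1.6714%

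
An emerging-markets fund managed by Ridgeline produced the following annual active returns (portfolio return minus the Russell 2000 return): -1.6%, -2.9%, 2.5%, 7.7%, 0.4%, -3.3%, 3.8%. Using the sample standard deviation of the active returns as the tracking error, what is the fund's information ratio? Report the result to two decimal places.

0.24

r̄ = (-1.6 − 2.9 + 2.5 + 7.7 + 0.4 − 3.3 + 3.8) / 7 = 6.60 / 7 = 0.9429%
Σ(r − r̄)² = 95.7771; sample σ = √(95.7771/6) = 3.9954%
IR = r̄ / tracking error = 0.9429 / 3.9954 = 0.2360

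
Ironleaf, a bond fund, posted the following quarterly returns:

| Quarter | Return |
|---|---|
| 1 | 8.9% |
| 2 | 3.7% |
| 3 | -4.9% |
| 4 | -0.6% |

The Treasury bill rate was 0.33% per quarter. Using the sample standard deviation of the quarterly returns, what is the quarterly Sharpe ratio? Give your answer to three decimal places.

r̄ = (8.9 + 3.7 − 4.9 − 0.6) / 4 = 1.7750%
Sample σ = √[Σ(r − r̄)² / 3] = √[104.6675 / 3] = √34.8892 = 5.9067%
Sharpe = (r̄ − rf) / σ = (1.7750 − 0.33) / 5.9067 = 1.4450 / 5.9067 = 0.2446

0.245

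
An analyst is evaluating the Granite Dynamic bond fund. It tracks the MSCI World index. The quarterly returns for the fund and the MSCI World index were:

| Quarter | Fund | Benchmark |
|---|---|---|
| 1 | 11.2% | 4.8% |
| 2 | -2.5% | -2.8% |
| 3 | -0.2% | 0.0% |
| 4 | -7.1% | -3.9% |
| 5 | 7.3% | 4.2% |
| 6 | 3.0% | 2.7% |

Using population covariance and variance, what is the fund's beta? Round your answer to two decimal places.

1.76

r̄p = 1.9500%,  r̄m = 0.8333%
Cov = Σ(rp − r̄p)(rm − r̄m) / 6 = 19.5767
Var(rm) = Σ(rm − r̄m)² / 6 = 11.1422
β = Cov / Var = 19.5767 / 11.1422 = 1.7570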